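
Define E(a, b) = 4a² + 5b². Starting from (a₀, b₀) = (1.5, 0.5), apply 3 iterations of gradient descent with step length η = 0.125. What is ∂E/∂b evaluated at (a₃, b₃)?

∇E = (8a, 10b)
Step 1: at (1.5, 0.5), ∇E = (12, 5) → (1.5, 0.5) − 0.125·(12, 5) = (0, -0.125)
Step 2: at (0, -0.125), ∇E = (0, -1.25) → (0, -0.125) − 0.125·(0, -1.25) = (0, 0.03125)
Step 3: at (0, 0.03125), ∇E = (0, 0.3125) → (0, 0.03125) − 0.125·(0, 0.3125) = (0, -0.0078125)
∂E/∂b at (0, -0.0078125) = -0.078125

-0.078125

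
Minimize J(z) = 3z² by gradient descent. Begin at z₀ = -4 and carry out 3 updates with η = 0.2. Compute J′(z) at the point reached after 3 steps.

0.192

J′(z) = 6z
z₁ = -4 − 0.2·(-24) = 0.8
z₂ = 0.8 − 0.2·4.8 = -0.16
z₃ = -0.16 − 0.2·(-0.96) = 0.032
J′(z) at (0.032) = 0.192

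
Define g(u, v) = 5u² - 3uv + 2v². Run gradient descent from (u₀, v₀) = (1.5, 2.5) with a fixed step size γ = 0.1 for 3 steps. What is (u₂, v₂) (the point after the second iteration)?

∇g = (10u - 3v, -3u + 4v)
(u₁, v₁) = (1.5, 2.5) − 0.1·(7.5, 5.5) = (0.75, 1.95)
(u₂, v₂) = (0.75, 1.95) − 0.1·(1.65, 5.55) = (0.585, 1.395)

(0.585, 1.395)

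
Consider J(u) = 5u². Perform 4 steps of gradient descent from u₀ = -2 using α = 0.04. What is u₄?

J′(u) = 10u
u₁ = -2 − 0.04·(-20) = -1.2
u₂ = -1.2 − 0.04·(-12) = -0.72
u₃ = -0.72 − 0.04·(-7.2) = -0.432
u₄ = -0.432 − 0.04·(-4.32) = -0.2592

-0.2592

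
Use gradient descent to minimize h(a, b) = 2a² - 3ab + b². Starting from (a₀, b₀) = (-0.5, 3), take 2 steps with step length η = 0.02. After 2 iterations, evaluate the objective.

∇h = (4a - 3b, -3a + 2b)
Step 1: at (-0.5, 3), ∇h = (-11, 7.5) → (-0.5, 3) − 0.02·(-11, 7.5) = (-0.28, 2.85)
Step 2: at (-0.28, 2.85), ∇h = (-9.67, 6.54) → (-0.28, 2.85) − 0.02·(-9.67, 6.54) = (-0.0866, 2.7192)
h(-0.0866, 2.7192) = 8.11549592

8.11549592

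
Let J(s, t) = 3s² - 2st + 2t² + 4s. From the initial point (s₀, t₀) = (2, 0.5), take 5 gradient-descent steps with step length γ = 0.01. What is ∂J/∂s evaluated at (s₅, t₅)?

10.89639664

∇J = (6s - 2t + 4, -2s + 4t)
Step 1: at (2, 0.5), ∇J = (15, -2) → (2, 0.5) − 0.01·(15, -2) = (1.85, 0.52)
Step 2: at (1.85, 0.52), ∇J = (14.06, -1.62) → (1.85, 0.52) − 0.01·(14.06, -1.62) = (1.7094, 0.5362)
Step 3: at (1.7094, 0.5362), ∇J = (13.184, -1.274) → (1.7094, 0.5362) − 0.01·(13.184, -1.274) = (1.57756, 0.54894)
Step 4: at (1.57756, 0.54894), ∇J = (12.36748, -0.95936) → (1.57756, 0.54894) − 0.01·(12.36748, -0.95936) = (1.4538852, 0.5585336)
Step 5: at (1.4538852, 0.5585336), ∇J = (11.606244, -0.673636) → (1.4538852, 0.5585336) − 0.01·(11.606244, -0.673636) = (1.33782276, 0.56526996)
∂J/∂s at (1.33782276, 0.56526996) = 10.89639664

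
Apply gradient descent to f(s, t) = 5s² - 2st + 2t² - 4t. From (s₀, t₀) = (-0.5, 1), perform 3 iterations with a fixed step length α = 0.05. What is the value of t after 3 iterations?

∇f = (10s - 2t, -2s + 4t - 4)
(s₁, t₁) = (-0.5, 1) − 0.05·(-7, 1) = (-0.15, 0.95)
(s₂, t₂) = (-0.15, 0.95) − 0.05·(-3.4, 0.1) = (0.02, 0.945)
(s₃, t₃) = (0.02, 0.945) − 0.05·(-1.69, -0.26) = (0.1045, 0.958)
t = 0.958

0.958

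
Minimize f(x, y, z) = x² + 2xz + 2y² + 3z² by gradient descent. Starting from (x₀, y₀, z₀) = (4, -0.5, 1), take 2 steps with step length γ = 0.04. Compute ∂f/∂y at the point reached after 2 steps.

-1.4112

∇f = (2x + 2z, 4y, 2x + 6z)
Step 1: at (4, -0.5, 1), ∇f = (10, -2, 14) → (4, -0.5, 1) − 0.04·(10, -2, 14) = (3.6, -0.42, 0.44)
Step 2: at (3.6, -0.42, 0.44), ∇f = (8.08, -1.68, 9.84) → (3.6, -0.42, 0.44) − 0.04·(8.08, -1.68, 9.84) = (3.2768, -0.3528, 0.0464)
∂f/∂y at (3.2768, -0.3528, 0.0464) = -1.4112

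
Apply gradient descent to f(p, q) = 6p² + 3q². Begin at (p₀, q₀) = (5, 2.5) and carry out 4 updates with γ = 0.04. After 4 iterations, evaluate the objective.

∇f = (12p, 6q)
Step 1: at (5, 2.5), ∇f = (60, 15) → (5, 2.5) − 0.04·(60, 15) = (2.6, 1.9)
Step 2: at (2.6, 1.9), ∇f = (31.2, 11.4) → (2.6, 1.9) − 0.04·(31.2, 11.4) = (1.352, 1.444)
Step 3: at (1.352, 1.444), ∇f = (16.224, 8.664) → (1.352, 1.444) − 0.04·(16.224, 8.664) = (0.70304, 1.09744)
Step 4: at (0.70304, 1.09744), ∇f = (8.43648, 6.58464) → (0.70304, 1.09744) − 0.04·(8.43648, 6.58464) = (0.3655808, 0.8340544)
f(0.3655808, 0.8340544) = 2.88883615444992

2.88883615444992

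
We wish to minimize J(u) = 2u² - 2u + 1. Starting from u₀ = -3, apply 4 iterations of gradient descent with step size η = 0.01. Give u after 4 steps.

J′(u) = 4u - 2
Step 1: J′(-3) = -14; u₁ = -3 − 0.01·(-14) = -2.86
Step 2: J′(-2.86) = -13.44; u₂ = -2.86 − 0.01·(-13.44) = -2.7256
Step 3: J′(-2.7256) = -12.9024; u₃ = -2.7256 − 0.01·(-12.9024) = -2.596576
Step 4: J′(-2.596576) = -12.386304; u₄ = -2.596576 − 0.01·(-12.386304) = -2.47271296

-2.47271296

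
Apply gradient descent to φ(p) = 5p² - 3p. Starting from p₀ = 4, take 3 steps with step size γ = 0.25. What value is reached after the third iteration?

φ′(p) = 10p - 3
Step 1: φ′(4) = 37; p₁ = 4 − 0.25·37 = -5.25
Step 2: φ′(-5.25) = -55.5; p₂ = -5.25 − 0.25·(-55.5) = 8.625
Step 3: φ′(8.625) = 83.25; p₃ = 8.625 − 0.25·83.25 = -12.1875

-12.1875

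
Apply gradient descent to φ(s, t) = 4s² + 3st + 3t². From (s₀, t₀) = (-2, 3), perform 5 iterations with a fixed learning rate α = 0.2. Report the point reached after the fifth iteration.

∇φ = (8s + 3t, 3s + 6t)
Step 1: at (-2, 3), ∇φ = (-7, 12) → (-2, 3) − 0.2·(-7, 12) = (-0.6, 0.6)
Step 2: at (-0.6, 0.6), ∇φ = (-3, 1.8) → (-0.6, 0.6) − 0.2·(-3, 1.8) = (0, 0.24)
Step 3: at (0, 0.24), ∇φ = (0.72, 1.44) → (0, 0.24) − 0.2·(0.72, 1.44) = (-0.144, -0.048)
Step 4: at (-0.144, -0.048), ∇φ = (-1.296, -0.72) → (-0.144, -0.048) − 0.2·(-1.296, -0.72) = (0.1152, 0.096)
Step 5: at (0.1152, 0.096), ∇φ = (1.2096, 0.9216) → (0.1152, 0.096) − 0.2·(1.2096, 0.9216) = (-0.12672, -0.08832)

(-0.12672, -0.08832)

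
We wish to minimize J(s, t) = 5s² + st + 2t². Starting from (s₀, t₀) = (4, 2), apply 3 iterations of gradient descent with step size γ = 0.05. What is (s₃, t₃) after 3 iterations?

∇J = (10s + t, s + 4t)
(s₁, t₁) = (4, 2) − 0.05·(42, 12) = (1.9, 1.4)
(s₂, t₂) = (1.9, 1.4) − 0.05·(20.4, 7.5) = (0.88, 1.025)
(s₃, t₃) = (0.88, 1.025) − 0.05·(9.825, 4.98) = (0.38875, 0.776)

(0.38875, 0.776)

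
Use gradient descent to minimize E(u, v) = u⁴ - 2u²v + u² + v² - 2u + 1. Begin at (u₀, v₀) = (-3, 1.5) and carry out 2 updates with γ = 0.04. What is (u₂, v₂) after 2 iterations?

∇E = (4u³ - 4uv + 2u - 2, -2u² + 2v)
(u₁, v₁) = (-3, 1.5) − 0.04·(-98, -15) = (0.92, 2.1)
(u₂, v₂) = (0.92, 2.1) − 0.04·(-4.773248, 2.5072) = (1.11092992, 1.999712)

(1.11092992, 1.999712)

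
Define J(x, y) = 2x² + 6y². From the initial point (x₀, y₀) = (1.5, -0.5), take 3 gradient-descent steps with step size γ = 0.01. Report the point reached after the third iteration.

(1.327104, -0.340736)

∇J = (4x, 12y)
Step 1: at (1.5, -0.5), ∇J = (6, -6) → (1.5, -0.5) − 0.01·(6, -6) = (1.44, -0.44)
Step 2: at (1.44, -0.44), ∇J = (5.76, -5.28) → (1.44, -0.44) − 0.01·(5.76, -5.28) = (1.3824, -0.3872)
Step 3: at (1.3824, -0.3872), ∇J = (5.5296, -4.6464) → (1.3824, -0.3872) − 0.01·(5.5296, -4.6464) = (1.327104, -0.340736)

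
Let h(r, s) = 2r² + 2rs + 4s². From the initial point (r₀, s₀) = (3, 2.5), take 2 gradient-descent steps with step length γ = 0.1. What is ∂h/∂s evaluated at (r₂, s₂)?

-0.64

∇h = (4r + 2s, 2r + 8s)
(r₁, s₁) = (3, 2.5) − 0.1·(17, 26) = (1.3, -0.1)
(r₂, s₂) = (1.3, -0.1) − 0.1·(5, 1.8) = (0.8, -0.28)
∂h/∂s at (0.8, -0.28) = -0.64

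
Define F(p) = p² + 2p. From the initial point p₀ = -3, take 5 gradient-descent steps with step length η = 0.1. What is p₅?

F′(p) = 2p + 2
Step 1: F′(-3) = -4; p₁ = -3 − 0.1·(-4) = -2.6
Step 2: F′(-2.6) = -3.2; p₂ = -2.6 − 0.1·(-3.2) = -2.28
Step 3: F′(-2.28) = -2.56; p₃ = -2.28 − 0.1·(-2.56) = -2.024
Step 4: F′(-2.024) = -2.048; p₄ = -2.024 − 0.1·(-2.048) = -1.8192
Step 5: F′(-1.8192) = -1.6384; p₅ = -1.8192 − 0.1·(-1.6384) = -1.65536

-1.65536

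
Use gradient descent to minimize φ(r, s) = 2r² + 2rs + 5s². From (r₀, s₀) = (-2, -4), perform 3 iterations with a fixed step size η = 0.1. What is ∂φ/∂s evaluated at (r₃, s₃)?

0.224

∇φ = (4r + 2s, 2r + 10s)
Step 1: at (-2, -4), ∇φ = (-16, -44) → (-2, -4) − 0.1·(-16, -44) = (-0.4, 0.4)
Step 2: at (-0.4, 0.4), ∇φ = (-0.8, 3.2) → (-0.4, 0.4) − 0.1·(-0.8, 3.2) = (-0.32, 0.08)
Step 3: at (-0.32, 0.08), ∇φ = (-1.12, 0.16) → (-0.32, 0.08) − 0.1·(-1.12, 0.16) = (-0.208, 0.064)
∂φ/∂s at (-0.208, 0.064) = 0.224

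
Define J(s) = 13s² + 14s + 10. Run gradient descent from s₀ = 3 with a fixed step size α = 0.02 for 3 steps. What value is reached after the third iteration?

J′(s) = 26s + 14
Step 1: J′(3) = 92; s₁ = 3 − 0.02·92 = 1.16
Step 2: J′(1.16) = 44.16; s₂ = 1.16 − 0.02·44.16 = 0.2768
Step 3: J′(0.2768) = 21.1968; s₃ = 0.2768 − 0.02·21.1968 = -0.147136

-0.147136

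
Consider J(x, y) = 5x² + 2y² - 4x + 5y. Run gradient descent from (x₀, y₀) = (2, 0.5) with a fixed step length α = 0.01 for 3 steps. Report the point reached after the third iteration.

∇J = (10x - 4, 4y + 5)
Step 1: at (2, 0.5), ∇J = (16, 7) → (2, 0.5) − 0.01·(16, 7) = (1.84, 0.43)
Step 2: at (1.84, 0.43), ∇J = (14.4, 6.72) → (1.84, 0.43) − 0.01·(14.4, 6.72) = (1.696, 0.3628)
Step 3: at (1.696, 0.3628), ∇J = (12.96, 6.4512) → (1.696, 0.3628) − 0.01·(12.96, 6.4512) = (1.5664, 0.298288)

(1.5664, 0.298288)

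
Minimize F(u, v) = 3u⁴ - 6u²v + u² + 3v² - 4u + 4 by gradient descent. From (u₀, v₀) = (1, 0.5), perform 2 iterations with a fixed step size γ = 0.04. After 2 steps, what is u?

∇F = (12u³ - 12uv + 2u - 4, -6u² + 6v)
(u₁, v₁) = (1, 0.5) − 0.04·(4, -3) = (0.84, 0.62)
(u₂, v₂) = (0.84, 0.62) − 0.04·(-1.457152, -0.5136) = (0.89828608, 0.640544)
u = 0.89828608

0.89828608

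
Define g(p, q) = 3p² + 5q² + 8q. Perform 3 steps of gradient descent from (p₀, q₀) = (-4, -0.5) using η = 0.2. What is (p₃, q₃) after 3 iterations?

(0.032, -1.1)

∇g = (6p, 10q + 8)
Step 1: at (-4, -0.5), ∇g = (-24, 3) → (-4, -0.5) − 0.2·(-24, 3) = (0.8, -1.1)
Step 2: at (0.8, -1.1), ∇g = (4.8, -3) → (0.8, -1.1) − 0.2·(4.8, -3) = (-0.16, -0.5)
Step 3: at (-0.16, -0.5), ∇g = (-0.96, 3) → (-0.16, -0.5) − 0.2·(-0.96, 3) = (0.032, -1.1)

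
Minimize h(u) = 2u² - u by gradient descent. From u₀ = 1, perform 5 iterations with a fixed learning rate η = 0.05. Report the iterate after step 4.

0.5572

h′(u) = 4u - 1
Step 1: h′(1) = 3; u₁ = 1 − 0.05·3 = 0.85
Step 2: h′(0.85) = 2.4; u₂ = 0.85 − 0.05·2.4 = 0.73
Step 3: h′(0.73) = 1.92; u₃ = 0.73 − 0.05·1.92 = 0.634
Step 4: h′(0.634) = 1.536; u₄ = 0.634 − 0.05·1.536 = 0.5572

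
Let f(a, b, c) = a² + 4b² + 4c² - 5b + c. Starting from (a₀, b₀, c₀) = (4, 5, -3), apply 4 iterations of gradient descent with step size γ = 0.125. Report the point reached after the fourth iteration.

(1.265625, 0.625, -0.125)

∇f = (2a, 8b - 5, 8c + 1)
Step 1: at (4, 5, -3), ∇f = (8, 35, -23) → (4, 5, -3) − 0.125·(8, 35, -23) = (3, 0.625, -0.125)
Step 2: at (3, 0.625, -0.125), ∇f = (6, 0, 0) → (3, 0.625, -0.125) − 0.125·(6, 0, 0) = (2.25, 0.625, -0.125)
Step 3: at (2.25, 0.625, -0.125), ∇f = (4.5, 0, 0) → (2.25, 0.625, -0.125) − 0.125·(4.5, 0, 0) = (1.6875, 0.625, -0.125)
Step 4: at (1.6875, 0.625, -0.125), ∇f = (3.375, 0, 0) → (1.6875, 0.625, -0.125) − 0.125·(3.375, 0, 0) = (1.265625, 0.625, -0.125)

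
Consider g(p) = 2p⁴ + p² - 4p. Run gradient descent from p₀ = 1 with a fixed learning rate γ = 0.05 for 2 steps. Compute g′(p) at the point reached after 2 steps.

g′(p) = 8p³ + 2p - 4
p₁ = 1 − 0.05·6 = 0.7
p₂ = 0.7 − 0.05·0.144 = 0.6928
g′(p) at (0.6928) = 0.045795926016

0.045795926016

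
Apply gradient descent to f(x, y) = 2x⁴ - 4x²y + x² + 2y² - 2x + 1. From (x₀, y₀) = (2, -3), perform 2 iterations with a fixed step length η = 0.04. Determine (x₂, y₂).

∇f = (8x³ - 8xy + 2x - 2, -4x² + 4y)
Step 1: at (2, -3), ∇f = (114, -28) → (2, -3) − 0.04·(114, -28) = (-2.56, -1.88)
Step 2: at (-2.56, -1.88), ∇f = (-179.840128, -33.7344) → (-2.56, -1.88) − 0.04·(-179.840128, -33.7344) = (4.63360512, -0.530624)

(4.63360512, -0.530624)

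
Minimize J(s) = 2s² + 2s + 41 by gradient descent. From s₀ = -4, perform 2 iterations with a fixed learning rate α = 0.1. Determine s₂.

-1.76

J′(s) = 4s + 2
s₁ = -4 − 0.1·(-14) = -2.6
s₂ = -2.6 − 0.1·(-8.4) = -1.76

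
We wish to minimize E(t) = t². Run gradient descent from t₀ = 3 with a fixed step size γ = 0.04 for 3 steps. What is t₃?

2.336064

E′(t) = 2t
Step 1: E′(3) = 6; t₁ = 3 − 0.04·6 = 2.76
Step 2: E′(2.76) = 5.52; t₂ = 2.76 − 0.04·5.52 = 2.5392
Step 3: E′(2.5392) = 5.0784; t₃ = 2.5392 − 0.04·5.0784 = 2.336064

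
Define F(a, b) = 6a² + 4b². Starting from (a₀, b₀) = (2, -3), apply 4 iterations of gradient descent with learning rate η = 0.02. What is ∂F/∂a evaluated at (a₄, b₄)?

∇F = (12a, 8b)
(a₁, b₁) = (2, -3) − 0.02·(24, -24) = (1.52, -2.52)
(a₂, b₂) = (1.52, -2.52) − 0.02·(18.24, -20.16) = (1.1552, -2.1168)
(a₃, b₃) = (1.1552, -2.1168) − 0.02·(13.8624, -16.9344) = (0.877952, -1.778112)
(a₄, b₄) = (0.877952, -1.778112) − 0.02·(10.535424, -14.224896) = (0.66724352, -1.49361408)
∂F/∂a at (0.66724352, -1.49361408) = 8.00692224

8.00692224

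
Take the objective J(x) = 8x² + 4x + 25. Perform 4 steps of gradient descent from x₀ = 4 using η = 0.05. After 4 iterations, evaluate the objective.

24.50036992

J′(x) = 16x + 4
Step 1: J′(4) = 68; x₁ = 4 − 0.05·68 = 0.6
Step 2: J′(0.6) = 13.6; x₂ = 0.6 − 0.05·13.6 = -0.08
Step 3: J′(-0.08) = 2.72; x₃ = -0.08 − 0.05·2.72 = -0.216
Step 4: J′(-0.216) = 0.544; x₄ = -0.216 − 0.05·0.544 = -0.2432
J(-0.2432) = 24.50036992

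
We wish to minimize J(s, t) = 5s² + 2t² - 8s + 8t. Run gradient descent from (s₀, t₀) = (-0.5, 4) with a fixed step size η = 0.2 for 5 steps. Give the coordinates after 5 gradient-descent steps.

(2.1, -1.99808)

∇J = (10s - 8, 4t + 8)
Step 1: at (-0.5, 4), ∇J = (-13, 24) → (-0.5, 4) − 0.2·(-13, 24) = (2.1, -0.8)
Step 2: at (2.1, -0.8), ∇J = (13, 4.8) → (2.1, -0.8) − 0.2·(13, 4.8) = (-0.5, -1.76)
Step 3: at (-0.5, -1.76), ∇J = (-13, 0.96) → (-0.5, -1.76) − 0.2·(-13, 0.96) = (2.1, -1.952)
Step 4: at (2.1, -1.952), ∇J = (13, 0.192) → (2.1, -1.952) − 0.2·(13, 0.192) = (-0.5, -1.9904)
Step 5: at (-0.5, -1.9904), ∇J = (-13, 0.0384) → (-0.5, -1.9904) − 0.2·(-13, 0.0384) = (2.1, -1.99808)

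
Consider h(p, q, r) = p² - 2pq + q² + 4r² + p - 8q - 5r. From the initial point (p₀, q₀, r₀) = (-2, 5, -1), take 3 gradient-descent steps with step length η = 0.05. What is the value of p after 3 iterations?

∇h = (2p - 2q + 1, -2p + 2q - 8, 8r - 5)
(p₁, q₁, r₁) = (-2, 5, -1) − 0.05·(-13, 6, -13) = (-1.35, 4.7, -0.35)
(p₂, q₂, r₂) = (-1.35, 4.7, -0.35) − 0.05·(-11.1, 4.1, -7.8) = (-0.795, 4.495, 0.04)
(p₃, q₃, r₃) = (-0.795, 4.495, 0.04) − 0.05·(-9.58, 2.58, -4.68) = (-0.316, 4.366, 0.274)
p = -0.316

-0.316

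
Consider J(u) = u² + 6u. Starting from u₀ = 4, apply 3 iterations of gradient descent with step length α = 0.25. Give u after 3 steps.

-2.125

J′(u) = 2u + 6
Step 1: J′(4) = 14; u₁ = 4 − 0.25·14 = 0.5
Step 2: J′(0.5) = 7; u₂ = 0.5 − 0.25·7 = -1.25
Step 3: J′(-1.25) = 3.5; u₃ = -1.25 − 0.25·3.5 = -2.125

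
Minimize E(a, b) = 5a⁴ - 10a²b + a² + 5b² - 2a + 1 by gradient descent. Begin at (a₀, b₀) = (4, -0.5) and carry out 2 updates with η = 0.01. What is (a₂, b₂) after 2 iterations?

∇E = (20a³ - 20ab + 2a - 2, -10a² + 10b)
(a₁, b₁) = (4, -0.5) − 0.01·(1326, -165) = (-9.26, 1.15)
(a₂, b₂) = (-9.26, 1.15) − 0.01·(-15687.99552, -845.976) = (147.6199552, 9.60976)

(147.6199552, 9.60976)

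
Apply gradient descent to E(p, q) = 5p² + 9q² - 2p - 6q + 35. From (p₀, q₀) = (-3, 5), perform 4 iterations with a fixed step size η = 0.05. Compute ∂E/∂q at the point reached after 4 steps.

0.0084

∇E = (10p - 2, 18q - 6)
Step 1: at (-3, 5), ∇E = (-32, 84) → (-3, 5) − 0.05·(-32, 84) = (-1.4, 0.8)
Step 2: at (-1.4, 0.8), ∇E = (-16, 8.4) → (-1.4, 0.8) − 0.05·(-16, 8.4) = (-0.6, 0.38)
Step 3: at (-0.6, 0.38), ∇E = (-8, 0.84) → (-0.6, 0.38) − 0.05·(-8, 0.84) = (-0.2, 0.338)
Step 4: at (-0.2, 0.338), ∇E = (-4, 0.084) → (-0.2, 0.338) − 0.05·(-4, 0.084) = (0, 0.3338)
∂E/∂q at (0, 0.3338) = 0.0084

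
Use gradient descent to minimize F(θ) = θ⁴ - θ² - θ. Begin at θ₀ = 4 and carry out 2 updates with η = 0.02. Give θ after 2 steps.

F′(θ) = 4θ³ - 2θ - 1
θ₁ = 4 − 0.02·247 = -0.94
θ₂ = -0.94 − 0.02·(-2.442336) = -0.89115328

-0.89115328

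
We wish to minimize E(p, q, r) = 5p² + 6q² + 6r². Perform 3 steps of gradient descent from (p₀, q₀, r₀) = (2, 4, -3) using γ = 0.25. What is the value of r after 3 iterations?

24

∇E = (10p, 12q, 12r)
(p₁, q₁, r₁) = (2, 4, -3) − 0.25·(20, 48, -36) = (-3, -8, 6)
(p₂, q₂, r₂) = (-3, -8, 6) − 0.25·(-30, -96, 72) = (4.5, 16, -12)
(p₃, q₃, r₃) = (4.5, 16, -12) − 0.25·(45, 192, -144) = (-6.75, -32, 24)
r = 24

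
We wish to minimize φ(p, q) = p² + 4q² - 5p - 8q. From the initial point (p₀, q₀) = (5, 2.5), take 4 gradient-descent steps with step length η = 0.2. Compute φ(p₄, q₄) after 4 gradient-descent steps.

-9.99385856

∇φ = (2p - 5, 8q - 8)
Step 1: at (5, 2.5), ∇φ = (5, 12) → (5, 2.5) − 0.2·(5, 12) = (4, 0.1)
Step 2: at (4, 0.1), ∇φ = (3, -7.2) → (4, 0.1) − 0.2·(3, -7.2) = (3.4, 1.54)
Step 3: at (3.4, 1.54), ∇φ = (1.8, 4.32) → (3.4, 1.54) − 0.2·(1.8, 4.32) = (3.04, 0.676)
Step 4: at (3.04, 0.676), ∇φ = (1.08, -2.592) → (3.04, 0.676) − 0.2·(1.08, -2.592) = (2.824, 1.1944)
φ(2.824, 1.1944) = -9.99385856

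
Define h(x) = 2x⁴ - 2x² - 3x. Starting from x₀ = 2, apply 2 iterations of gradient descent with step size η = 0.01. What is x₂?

1.30467816

h′(x) = 8x³ - 4x - 3
x₁ = 2 − 0.01·53 = 1.47
x₂ = 1.47 − 0.01·16.532184 = 1.30467816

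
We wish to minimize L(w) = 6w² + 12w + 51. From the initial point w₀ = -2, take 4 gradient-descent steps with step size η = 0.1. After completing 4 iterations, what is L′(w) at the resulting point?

-0.0192

L′(w) = 12w + 12
Step 1: L′(-2) = -12; w₁ = -2 − 0.1·(-12) = -0.8
Step 2: L′(-0.8) = 2.4; w₂ = -0.8 − 0.1·2.4 = -1.04
Step 3: L′(-1.04) = -0.48; w₃ = -1.04 − 0.1·(-0.48) = -0.992
Step 4: L′(-0.992) = 0.096; w₄ = -0.992 − 0.1·0.096 = -1.0016
L′(w) at (-1.0016) = -0.0192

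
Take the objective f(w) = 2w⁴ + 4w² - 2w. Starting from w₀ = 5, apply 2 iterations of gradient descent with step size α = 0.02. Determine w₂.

613.11055616

f′(w) = 8w³ + 8w - 2
Step 1: f′(5) = 1038; w₁ = 5 − 0.02·1038 = -15.76
Step 2: f′(-15.76) = -31443.527808; w₂ = -15.76 − 0.02·(-31443.527808) = 613.11055616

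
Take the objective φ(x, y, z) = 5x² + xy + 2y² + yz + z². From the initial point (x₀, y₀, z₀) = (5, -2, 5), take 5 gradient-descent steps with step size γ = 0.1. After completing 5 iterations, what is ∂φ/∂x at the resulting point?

∇φ = (10x + y, x + 4y + z, y + 2z)
Step 1: at (5, -2, 5), ∇φ = (48, 2, 8) → (5, -2, 5) − 0.1·(48, 2, 8) = (0.2, -2.2, 4.2)
Step 2: at (0.2, -2.2, 4.2), ∇φ = (-0.2, -4.4, 6.2) → (0.2, -2.2, 4.2) − 0.1·(-0.2, -4.4, 6.2) = (0.22, -1.76, 3.58)
Step 3: at (0.22, -1.76, 3.58), ∇φ = (0.44, -3.24, 5.4) → (0.22, -1.76, 3.58) − 0.1·(0.44, -3.24, 5.4) = (0.176, -1.436, 3.04)
Step 4: at (0.176, -1.436, 3.04), ∇φ = (0.324, -2.528, 4.644) → (0.176, -1.436, 3.04) − 0.1·(0.324, -2.528, 4.644) = (0.1436, -1.1832, 2.5756)
Step 5: at (0.1436, -1.1832, 2.5756), ∇φ = (0.2528, -2.0136, 3.968) → (0.1436, -1.1832, 2.5756) − 0.1·(0.2528, -2.0136, 3.968) = (0.11832, -0.98184, 2.1788)
∂φ/∂x at (0.11832, -0.98184, 2.1788) = 0.20136

0.20136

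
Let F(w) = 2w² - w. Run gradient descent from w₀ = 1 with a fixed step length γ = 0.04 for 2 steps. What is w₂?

0.7792

F′(w) = 4w - 1
Step 1: F′(1) = 3; w₁ = 1 − 0.04·3 = 0.88
Step 2: F′(0.88) = 2.52; w₂ = 0.88 − 0.04·2.52 = 0.7792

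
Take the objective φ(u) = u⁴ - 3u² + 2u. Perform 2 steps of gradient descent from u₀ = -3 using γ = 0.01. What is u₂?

-1.88607488

φ′(u) = 4u³ - 6u + 2
Step 1: φ′(-3) = -88; u₁ = -3 − 0.01·(-88) = -2.12
Step 2: φ′(-2.12) = -23.392512; u₂ = -2.12 − 0.01·(-23.392512) = -1.88607488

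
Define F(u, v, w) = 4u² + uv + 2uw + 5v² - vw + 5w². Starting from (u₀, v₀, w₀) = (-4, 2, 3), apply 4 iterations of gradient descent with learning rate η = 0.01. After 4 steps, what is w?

2.27937782

∇F = (8u + v + 2w, u + 10v - w, 2u - v + 10w)
(u₁, v₁, w₁) = (-4, 2, 3) − 0.01·(-24, 13, 20) = (-3.76, 1.87, 2.8)
(u₂, v₂, w₂) = (-3.76, 1.87, 2.8) − 0.01·(-22.61, 12.14, 18.61) = (-3.5339, 1.7486, 2.6139)
(u₃, v₃, w₃) = (-3.5339, 1.7486, 2.6139) − 0.01·(-21.2948, 11.3382, 17.3226) = (-3.320952, 1.635218, 2.440674)
(u₄, v₄, w₄) = (-3.320952, 1.635218, 2.440674) − 0.01·(-20.05105, 10.590554, 16.129618) = (-3.1204415, 1.52931246, 2.27937782)
w = 2.27937782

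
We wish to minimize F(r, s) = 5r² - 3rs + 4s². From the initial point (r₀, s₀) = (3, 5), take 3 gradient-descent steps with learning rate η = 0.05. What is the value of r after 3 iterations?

1.182375

∇F = (10r - 3s, -3r + 8s)
Step 1: at (3, 5), ∇F = (15, 31) → (3, 5) − 0.05·(15, 31) = (2.25, 3.45)
Step 2: at (2.25, 3.45), ∇F = (12.15, 20.85) → (2.25, 3.45) − 0.05·(12.15, 20.85) = (1.6425, 2.4075)
Step 3: at (1.6425, 2.4075), ∇F = (9.2025, 14.3325) → (1.6425, 2.4075) − 0.05·(9.2025, 14.3325) = (1.182375, 1.690875)
r = 1.182375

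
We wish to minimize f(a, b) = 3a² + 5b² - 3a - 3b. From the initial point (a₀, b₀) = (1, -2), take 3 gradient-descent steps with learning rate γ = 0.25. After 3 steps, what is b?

8.0625

∇f = (6a - 3, 10b - 3)
(a₁, b₁) = (1, -2) − 0.25·(3, -23) = (0.25, 3.75)
(a₂, b₂) = (0.25, 3.75) − 0.25·(-1.5, 34.5) = (0.625, -4.875)
(a₃, b₃) = (0.625, -4.875) − 0.25·(0.75, -51.75) = (0.4375, 8.0625)
b = 8.0625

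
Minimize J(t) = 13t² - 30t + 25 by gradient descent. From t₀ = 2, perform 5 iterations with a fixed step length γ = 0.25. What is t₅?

-4257.40625

J′(t) = 26t - 30
Step 1: J′(2) = 22; t₁ = 2 − 0.25·22 = -3.5
Step 2: J′(-3.5) = -121; t₂ = -3.5 − 0.25·(-121) = 26.75
Step 3: J′(26.75) = 665.5; t₃ = 26.75 − 0.25·665.5 = -139.625
Step 4: J′(-139.625) = -3660.25; t₄ = -139.625 − 0.25·(-3660.25) = 775.4375
Step 5: J′(775.4375) = 20131.375; t₅ = 775.4375 − 0.25·20131.375 = -4257.40625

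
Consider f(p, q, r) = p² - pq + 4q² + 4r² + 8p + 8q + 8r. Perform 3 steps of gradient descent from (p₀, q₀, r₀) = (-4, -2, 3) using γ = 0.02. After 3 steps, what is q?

-1.79856

∇f = (2p - q + 8, -p + 8q + 8, 8r + 8)
Step 1: at (-4, -2, 3), ∇f = (2, -4, 32) → (-4, -2, 3) − 0.02·(2, -4, 32) = (-4.04, -1.92, 2.36)
Step 2: at (-4.04, -1.92, 2.36), ∇f = (1.84, -3.32, 26.88) → (-4.04, -1.92, 2.36) − 0.02·(1.84, -3.32, 26.88) = (-4.0768, -1.8536, 1.8224)
Step 3: at (-4.0768, -1.8536, 1.8224), ∇f = (1.7, -2.752, 22.5792) → (-4.0768, -1.8536, 1.8224) − 0.02·(1.7, -2.752, 22.5792) = (-4.1108, -1.79856, 1.370816)
q = -1.79856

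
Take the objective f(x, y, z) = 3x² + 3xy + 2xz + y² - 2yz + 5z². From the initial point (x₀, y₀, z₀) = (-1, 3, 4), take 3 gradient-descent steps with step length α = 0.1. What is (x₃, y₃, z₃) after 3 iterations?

∇f = (6x + 3y + 2z, 3x + 2y - 2z, 2x - 2y + 10z)
(x₁, y₁, z₁) = (-1, 3, 4) − 0.1·(11, -5, 32) = (-2.1, 3.5, 0.8)
(x₂, y₂, z₂) = (-2.1, 3.5, 0.8) − 0.1·(-0.5, -0.9, -3.2) = (-2.05, 3.59, 1.12)
(x₃, y₃, z₃) = (-2.05, 3.59, 1.12) − 0.1·(0.71, -1.21, -0.08) = (-2.121, 3.711, 1.128)

(-2.121, 3.711, 1.128)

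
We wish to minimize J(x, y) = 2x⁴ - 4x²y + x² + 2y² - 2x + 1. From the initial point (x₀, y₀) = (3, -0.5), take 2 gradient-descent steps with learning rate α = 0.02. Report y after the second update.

0.454368

∇J = (8x³ - 8xy + 2x - 2, -4x² + 4y)
(x₁, y₁) = (3, -0.5) − 0.02·(232, -38) = (-1.64, 0.26)
(x₂, y₂) = (-1.64, 0.26) − 0.02·(-37.156352, -9.7184) = (-0.89687296, 0.454368)
y = 0.454368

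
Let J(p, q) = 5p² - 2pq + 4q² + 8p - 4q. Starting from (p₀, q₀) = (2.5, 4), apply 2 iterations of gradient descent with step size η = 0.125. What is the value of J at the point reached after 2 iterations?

∇J = (10p - 2q + 8, -2p + 8q - 4)
(p₁, q₁) = (2.5, 4) − 0.125·(25, 23) = (-0.625, 1.125)
(p₂, q₂) = (-0.625, 1.125) − 0.125·(-0.5, 6.25) = (-0.5625, 0.34375)
J(-0.5625, 0.34375) = -3.43359375

-3.43359375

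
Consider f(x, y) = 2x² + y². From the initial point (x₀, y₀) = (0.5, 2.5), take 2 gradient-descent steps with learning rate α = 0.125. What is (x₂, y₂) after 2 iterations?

∇f = (4x, 2y)
Step 1: at (0.5, 2.5), ∇f = (2, 5) → (0.5, 2.5) − 0.125·(2, 5) = (0.25, 1.875)
Step 2: at (0.25, 1.875), ∇f = (1, 3.75) → (0.25, 1.875) − 0.125·(1, 3.75) = (0.125, 1.40625)

(0.125, 1.40625)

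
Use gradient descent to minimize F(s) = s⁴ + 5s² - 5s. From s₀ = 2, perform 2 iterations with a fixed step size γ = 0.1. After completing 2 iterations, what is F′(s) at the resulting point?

2426.928225596672

F′(s) = 4s³ + 10s - 5
s₁ = 2 − 0.1·47 = -2.7
s₂ = -2.7 − 0.1·(-110.732) = 8.3732
F′(s) at (8.3732) = 2426.928225596672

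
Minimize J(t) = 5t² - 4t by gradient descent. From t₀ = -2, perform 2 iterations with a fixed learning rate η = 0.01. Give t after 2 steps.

-1.544

J′(t) = 10t - 4
t₁ = -2 − 0.01·(-24) = -1.76
t₂ = -1.76 − 0.01·(-21.6) = -1.544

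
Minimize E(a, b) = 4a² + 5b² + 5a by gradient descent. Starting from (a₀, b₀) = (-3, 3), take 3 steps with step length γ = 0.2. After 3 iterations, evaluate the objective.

44.490176

∇E = (8a + 5, 10b)
(a₁, b₁) = (-3, 3) − 0.2·(-19, 30) = (0.8, -3)
(a₂, b₂) = (0.8, -3) − 0.2·(11.4, -30) = (-1.48, 3)
(a₃, b₃) = (-1.48, 3) − 0.2·(-6.84, 30) = (-0.112, -3)
E(-0.112, -3) = 44.490176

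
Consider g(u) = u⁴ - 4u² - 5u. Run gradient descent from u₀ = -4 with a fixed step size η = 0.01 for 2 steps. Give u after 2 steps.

-1.59679156

g′(u) = 4u³ - 8u - 5
u₁ = -4 − 0.01·(-229) = -1.71
u₂ = -1.71 − 0.01·(-11.320844) = -1.59679156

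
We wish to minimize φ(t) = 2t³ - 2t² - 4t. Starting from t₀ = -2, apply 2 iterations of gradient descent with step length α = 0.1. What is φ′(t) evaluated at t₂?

2511.260416

φ′(t) = 6t² - 4t - 4
Step 1: φ′(-2) = 28; t₁ = -2 − 0.1·28 = -4.8
Step 2: φ′(-4.8) = 153.44; t₂ = -4.8 − 0.1·153.44 = -20.144
φ′(t) at (-20.144) = 2511.260416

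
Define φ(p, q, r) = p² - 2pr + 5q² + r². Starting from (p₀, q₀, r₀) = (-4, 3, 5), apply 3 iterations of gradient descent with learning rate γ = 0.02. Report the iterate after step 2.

(-3.3088, 1.92, 4.3088)

∇φ = (2p - 2r, 10q, -2p + 2r)
Step 1: at (-4, 3, 5), ∇φ = (-18, 30, 18) → (-4, 3, 5) − 0.02·(-18, 30, 18) = (-3.64, 2.4, 4.64)
Step 2: at (-3.64, 2.4, 4.64), ∇φ = (-16.56, 24, 16.56) → (-3.64, 2.4, 4.64) − 0.02·(-16.56, 24, 16.56) = (-3.3088, 1.92, 4.3088)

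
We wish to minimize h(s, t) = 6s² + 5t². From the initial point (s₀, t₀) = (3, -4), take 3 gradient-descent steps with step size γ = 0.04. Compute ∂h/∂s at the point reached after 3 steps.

5.061888

∇h = (12s, 10t)
Step 1: at (3, -4), ∇h = (36, -40) → (3, -4) − 0.04·(36, -40) = (1.56, -2.4)
Step 2: at (1.56, -2.4), ∇h = (18.72, -24) → (1.56, -2.4) − 0.04·(18.72, -24) = (0.8112, -1.44)
Step 3: at (0.8112, -1.44), ∇h = (9.7344, -14.4) → (0.8112, -1.44) − 0.04·(9.7344, -14.4) = (0.421824, -0.864)
∂h/∂s at (0.421824, -0.864) = 5.061888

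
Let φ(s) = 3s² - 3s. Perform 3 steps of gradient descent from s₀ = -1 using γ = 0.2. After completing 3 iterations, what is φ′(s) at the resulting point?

φ′(s) = 6s - 3
s₁ = -1 − 0.2·(-9) = 0.8
s₂ = 0.8 − 0.2·1.8 = 0.44
s₃ = 0.44 − 0.2·(-0.36) = 0.512
φ′(s) at (0.512) = 0.072

0.072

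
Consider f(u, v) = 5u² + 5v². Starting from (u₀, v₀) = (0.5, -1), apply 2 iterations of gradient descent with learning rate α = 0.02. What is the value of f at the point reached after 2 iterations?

2.56

∇f = (10u, 10v)
Step 1: at (0.5, -1), ∇f = (5, -10) → (0.5, -1) − 0.02·(5, -10) = (0.4, -0.8)
Step 2: at (0.4, -0.8), ∇f = (4, -8) → (0.4, -0.8) − 0.02·(4, -8) = (0.32, -0.64)
f(0.32, -0.64) = 2.56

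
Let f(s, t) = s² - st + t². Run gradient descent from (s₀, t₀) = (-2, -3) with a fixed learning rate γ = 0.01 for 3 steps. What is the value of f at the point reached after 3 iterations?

6.508979937453

∇f = (2s - t, -s + 2t)
Step 1: at (-2, -3), ∇f = (-1, -4) → (-2, -3) − 0.01·(-1, -4) = (-1.99, -2.96)
Step 2: at (-1.99, -2.96), ∇f = (-1.02, -3.93) → (-1.99, -2.96) − 0.01·(-1.02, -3.93) = (-1.9798, -2.9207)
Step 3: at (-1.9798, -2.9207), ∇f = (-1.0389, -3.8616) → (-1.9798, -2.9207) − 0.01·(-1.0389, -3.8616) = (-1.969411, -2.882084)
f(-1.969411, -2.882084) = 6.508979937453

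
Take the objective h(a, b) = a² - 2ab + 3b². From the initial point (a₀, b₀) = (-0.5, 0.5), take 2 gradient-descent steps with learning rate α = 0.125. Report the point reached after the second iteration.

(-0.1875, -0.0625)

∇h = (2a - 2b, -2a + 6b)
(a₁, b₁) = (-0.5, 0.5) − 0.125·(-2, 4) = (-0.25, 0)
(a₂, b₂) = (-0.25, 0) − 0.125·(-0.5, 0.5) = (-0.1875, -0.0625)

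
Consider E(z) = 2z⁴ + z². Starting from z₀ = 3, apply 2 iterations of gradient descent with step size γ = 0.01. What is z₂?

0.72643584

E′(z) = 8z³ + 2z
Step 1: E′(3) = 222; z₁ = 3 − 0.01·222 = 0.78
Step 2: E′(0.78) = 5.356416; z₂ = 0.78 − 0.01·5.356416 = 0.72643584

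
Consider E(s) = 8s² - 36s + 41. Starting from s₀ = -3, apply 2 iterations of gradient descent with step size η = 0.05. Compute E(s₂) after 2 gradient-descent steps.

E′(s) = 16s - 36
Step 1: E′(-3) = -84; s₁ = -3 − 0.05·(-84) = 1.2
Step 2: E′(1.2) = -16.8; s₂ = 1.2 − 0.05·(-16.8) = 2.04
E(2.04) = 0.8528

0.8528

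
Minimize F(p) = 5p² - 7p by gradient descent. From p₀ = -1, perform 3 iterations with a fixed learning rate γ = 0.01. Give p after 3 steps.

-0.5393

F′(p) = 10p - 7
Step 1: F′(-1) = -17; p₁ = -1 − 0.01·(-17) = -0.83
Step 2: F′(-0.83) = -15.3; p₂ = -0.83 − 0.01·(-15.3) = -0.677
Step 3: F′(-0.677) = -13.77; p₃ = -0.677 − 0.01·(-13.77) = -0.5393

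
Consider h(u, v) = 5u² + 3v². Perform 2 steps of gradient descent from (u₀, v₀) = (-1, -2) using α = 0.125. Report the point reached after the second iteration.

(-0.0625, -0.125)

∇h = (10u, 6v)
(u₁, v₁) = (-1, -2) − 0.125·(-10, -12) = (0.25, -0.5)
(u₂, v₂) = (0.25, -0.5) − 0.125·(2.5, -3) = (-0.0625, -0.125)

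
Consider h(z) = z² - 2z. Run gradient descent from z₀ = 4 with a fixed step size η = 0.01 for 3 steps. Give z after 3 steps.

3.823576

h′(z) = 2z - 2
Step 1: h′(4) = 6; z₁ = 4 − 0.01·6 = 3.94
Step 2: h′(3.94) = 5.88; z₂ = 3.94 − 0.01·5.88 = 3.8812
Step 3: h′(3.8812) = 5.7624; z₃ = 3.8812 − 0.01·5.7624 = 3.823576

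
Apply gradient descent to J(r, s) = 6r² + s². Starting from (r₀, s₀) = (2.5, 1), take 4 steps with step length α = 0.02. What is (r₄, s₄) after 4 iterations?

(0.8340544, 0.84934656)

∇J = (12r, 2s)
Step 1: at (2.5, 1), ∇J = (30, 2) → (2.5, 1) − 0.02·(30, 2) = (1.9, 0.96)
Step 2: at (1.9, 0.96), ∇J = (22.8, 1.92) → (1.9, 0.96) − 0.02·(22.8, 1.92) = (1.444, 0.9216)
Step 3: at (1.444, 0.9216), ∇J = (17.328, 1.8432) → (1.444, 0.9216) − 0.02·(17.328, 1.8432) = (1.09744, 0.884736)
Step 4: at (1.09744, 0.884736), ∇J = (13.16928, 1.769472) → (1.09744, 0.884736) − 0.02·(13.16928, 1.769472) = (0.8340544, 0.84934656)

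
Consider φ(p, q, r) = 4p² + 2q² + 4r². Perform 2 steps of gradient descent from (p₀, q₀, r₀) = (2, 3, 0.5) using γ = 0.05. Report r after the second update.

0.18

∇φ = (8p, 4q, 8r)
(p₁, q₁, r₁) = (2, 3, 0.5) − 0.05·(16, 12, 4) = (1.2, 2.4, 0.3)
(p₂, q₂, r₂) = (1.2, 2.4, 0.3) − 0.05·(9.6, 9.6, 2.4) = (0.72, 1.92, 0.18)
r = 0.18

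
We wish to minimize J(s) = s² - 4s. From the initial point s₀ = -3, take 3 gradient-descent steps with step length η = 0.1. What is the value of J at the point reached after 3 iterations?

2.5536

J′(s) = 2s - 4
s₁ = -3 − 0.1·(-10) = -2
s₂ = -2 − 0.1·(-8) = -1.2
s₃ = -1.2 − 0.1·(-6.4) = -0.56
J(-0.56) = 2.5536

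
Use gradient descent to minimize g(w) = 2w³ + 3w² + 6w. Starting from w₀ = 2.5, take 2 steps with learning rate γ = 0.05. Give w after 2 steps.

g′(w) = 6w² + 6w + 6
Step 1: g′(2.5) = 58.5; w₁ = 2.5 − 0.05·58.5 = -0.425
Step 2: g′(-0.425) = 4.53375; w₂ = -0.425 − 0.05·4.53375 = -0.6516875

-0.6516875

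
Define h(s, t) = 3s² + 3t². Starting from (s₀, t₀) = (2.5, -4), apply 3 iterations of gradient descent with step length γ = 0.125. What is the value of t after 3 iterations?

∇h = (6s, 6t)
(s₁, t₁) = (2.5, -4) − 0.125·(15, -24) = (0.625, -1)
(s₂, t₂) = (0.625, -1) − 0.125·(3.75, -6) = (0.15625, -0.25)
(s₃, t₃) = (0.15625, -0.25) − 0.125·(0.9375, -1.5) = (0.0390625, -0.0625)
t = -0.0625

-0.0625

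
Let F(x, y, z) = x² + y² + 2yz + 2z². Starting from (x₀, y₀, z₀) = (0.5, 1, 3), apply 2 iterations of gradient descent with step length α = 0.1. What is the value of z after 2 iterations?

∇F = (2x, 2y + 2z, 2y + 4z)
(x₁, y₁, z₁) = (0.5, 1, 3) − 0.1·(1, 8, 14) = (0.4, 0.2, 1.6)
(x₂, y₂, z₂) = (0.4, 0.2, 1.6) − 0.1·(0.8, 3.6, 6.8) = (0.32, -0.16, 0.92)
z = 0.92

0.92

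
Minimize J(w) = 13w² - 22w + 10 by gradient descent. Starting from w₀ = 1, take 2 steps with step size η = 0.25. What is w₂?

5.5

J′(w) = 26w - 22
Step 1: J′(1) = 4; w₁ = 1 − 0.25·4 = 0
Step 2: J′(0) = -22; w₂ = 0 − 0.25·(-22) = 5.5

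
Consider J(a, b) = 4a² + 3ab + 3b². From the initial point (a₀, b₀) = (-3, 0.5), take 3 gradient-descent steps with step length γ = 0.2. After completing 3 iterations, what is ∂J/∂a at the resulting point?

19.368

∇J = (8a + 3b, 3a + 6b)
Step 1: at (-3, 0.5), ∇J = (-22.5, -6) → (-3, 0.5) − 0.2·(-22.5, -6) = (1.5, 1.7)
Step 2: at (1.5, 1.7), ∇J = (17.1, 14.7) → (1.5, 1.7) − 0.2·(17.1, 14.7) = (-1.92, -1.24)
Step 3: at (-1.92, -1.24), ∇J = (-19.08, -13.2) → (-1.92, -1.24) − 0.2·(-19.08, -13.2) = (1.896, 1.4)
∂J/∂a at (1.896, 1.4) = 19.368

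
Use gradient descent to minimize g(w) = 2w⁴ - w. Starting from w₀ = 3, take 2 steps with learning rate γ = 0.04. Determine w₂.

50.63712

g′(w) = 8w³ - 1
Step 1: g′(3) = 215; w₁ = 3 − 0.04·215 = -5.6
Step 2: g′(-5.6) = -1405.928; w₂ = -5.6 − 0.04·(-1405.928) = 50.63712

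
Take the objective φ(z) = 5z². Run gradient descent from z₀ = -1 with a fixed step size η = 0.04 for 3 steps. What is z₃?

φ′(z) = 10z
z₁ = -1 − 0.04·(-10) = -0.6
z₂ = -0.6 − 0.04·(-6) = -0.36
z₃ = -0.36 − 0.04·(-3.6) = -0.216

-0.216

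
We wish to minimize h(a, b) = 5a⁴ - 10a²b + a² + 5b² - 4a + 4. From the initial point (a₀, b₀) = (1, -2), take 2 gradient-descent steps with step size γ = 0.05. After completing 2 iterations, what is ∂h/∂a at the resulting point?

4811.25807798

∇h = (20a³ - 20ab + 2a - 4, -10a² + 10b)
Step 1: at (1, -2), ∇h = (58, -30) → (1, -2) − 0.05·(58, -30) = (-1.9, -0.5)
Step 2: at (-1.9, -0.5), ∇h = (-163.98, -41.1) → (-1.9, -0.5) − 0.05·(-163.98, -41.1) = (6.299, 1.555)
∂h/∂a at (6.299, 1.555) = 4811.25807798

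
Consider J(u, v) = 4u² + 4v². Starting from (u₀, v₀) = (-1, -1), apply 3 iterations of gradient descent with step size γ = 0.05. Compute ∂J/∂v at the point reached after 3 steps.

-1.728

∇J = (8u, 8v)
(u₁, v₁) = (-1, -1) − 0.05·(-8, -8) = (-0.6, -0.6)
(u₂, v₂) = (-0.6, -0.6) − 0.05·(-4.8, -4.8) = (-0.36, -0.36)
(u₃, v₃) = (-0.36, -0.36) − 0.05·(-2.88, -2.88) = (-0.216, -0.216)
∂J/∂v at (-0.216, -0.216) = -1.728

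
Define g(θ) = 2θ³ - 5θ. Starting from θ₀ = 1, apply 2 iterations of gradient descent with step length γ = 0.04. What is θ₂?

0.938816

g′(θ) = 6θ² - 5
θ₁ = 1 − 0.04·1 = 0.96
θ₂ = 0.96 − 0.04·0.5296 = 0.938816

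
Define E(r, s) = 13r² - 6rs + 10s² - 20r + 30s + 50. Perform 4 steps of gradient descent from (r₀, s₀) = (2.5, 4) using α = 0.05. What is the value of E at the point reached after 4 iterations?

∇E = (26r - 6s - 20, -6r + 20s + 30)
(r₁, s₁) = (2.5, 4) − 0.05·(21, 95) = (1.45, -0.75)
(r₂, s₂) = (1.45, -0.75) − 0.05·(22.2, 6.3) = (0.34, -1.065)
(r₃, s₃) = (0.34, -1.065) − 0.05·(-4.77, 6.66) = (0.5785, -1.398)
(r₄, s₄) = (0.5785, -1.398) − 0.05·(3.429, -1.431) = (0.40705, -1.32645)
E(0.40705, -1.32645) = 25.0537509925

25.0537509925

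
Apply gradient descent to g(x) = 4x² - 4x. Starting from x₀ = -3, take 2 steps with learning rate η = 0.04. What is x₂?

-1.1184

g′(x) = 8x - 4
x₁ = -3 − 0.04·(-28) = -1.88
x₂ = -1.88 − 0.04·(-19.04) = -1.1184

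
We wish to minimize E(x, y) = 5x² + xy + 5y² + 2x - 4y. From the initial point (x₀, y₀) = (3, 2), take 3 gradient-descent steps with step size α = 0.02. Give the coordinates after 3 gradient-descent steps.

∇E = (10x + y + 2, x + 10y - 4)
(x₁, y₁) = (3, 2) − 0.02·(34, 19) = (2.32, 1.62)
(x₂, y₂) = (2.32, 1.62) − 0.02·(26.82, 14.52) = (1.7836, 1.3296)
(x₃, y₃) = (1.7836, 1.3296) − 0.02·(21.1656, 11.0796) = (1.360288, 1.108008)

(1.360288, 1.108008)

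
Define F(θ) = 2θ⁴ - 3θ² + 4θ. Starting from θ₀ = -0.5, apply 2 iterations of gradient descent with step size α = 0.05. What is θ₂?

-1.0352

F′(θ) = 8θ³ - 6θ + 4
Step 1: F′(-0.5) = 6; θ₁ = -0.5 − 0.05·6 = -0.8
Step 2: F′(-0.8) = 4.704; θ₂ = -0.8 − 0.05·4.704 = -1.0352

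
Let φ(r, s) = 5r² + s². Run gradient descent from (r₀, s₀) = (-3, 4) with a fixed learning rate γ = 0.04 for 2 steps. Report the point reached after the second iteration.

∇φ = (10r, 2s)
Step 1: at (-3, 4), ∇φ = (-30, 8) → (-3, 4) − 0.04·(-30, 8) = (-1.8, 3.68)
Step 2: at (-1.8, 3.68), ∇φ = (-18, 7.36) → (-1.8, 3.68) − 0.04·(-18, 7.36) = (-1.08, 3.3856)

(-1.08, 3.3856)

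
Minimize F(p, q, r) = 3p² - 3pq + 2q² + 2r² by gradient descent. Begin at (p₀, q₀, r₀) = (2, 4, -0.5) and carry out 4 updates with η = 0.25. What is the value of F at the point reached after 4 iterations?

3.00933837890625

∇F = (6p - 3q, -3p + 4q, 4r)
(p₁, q₁, r₁) = (2, 4, -0.5) − 0.25·(0, 10, -2) = (2, 1.5, 0)
(p₂, q₂, r₂) = (2, 1.5, 0) − 0.25·(7.5, 0, 0) = (0.125, 1.5, 0)
(p₃, q₃, r₃) = (0.125, 1.5, 0) − 0.25·(-3.75, 5.625, 0) = (1.0625, 0.09375, 0)
(p₄, q₄, r₄) = (1.0625, 0.09375, 0) − 0.25·(6.09375, -2.8125, 0) = (-0.4609375, 0.796875, 0)
F(-0.4609375, 0.796875, 0) = 3.00933837890625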